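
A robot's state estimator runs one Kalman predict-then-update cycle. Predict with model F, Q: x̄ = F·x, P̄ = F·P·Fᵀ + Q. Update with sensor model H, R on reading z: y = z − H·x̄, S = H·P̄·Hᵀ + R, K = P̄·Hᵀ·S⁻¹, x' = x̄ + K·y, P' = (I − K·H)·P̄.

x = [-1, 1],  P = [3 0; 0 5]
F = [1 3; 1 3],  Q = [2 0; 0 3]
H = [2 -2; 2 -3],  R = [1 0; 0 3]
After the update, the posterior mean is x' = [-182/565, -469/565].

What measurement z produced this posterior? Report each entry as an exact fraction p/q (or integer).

z = [1, 2]

x̄ = F·x = [2, 2]
P̄ = F·P·Fᵀ + Q = [50 48; 48 51]
S = H·P̄·Hᵀ + R = [21 26; 26 86]
K = P̄·Hᵀ·S⁻¹ = [744/565 -514/565; 483/565 -1041/1130]
x' − x̄ = [-1312/565, -1599/565] = K·y
y = (KᵀK)⁻¹·Kᵀ·(x' − x̄) = [1, 4]
z = y + H·x̄ = [1, 4] + [0, -2] = [1, 2]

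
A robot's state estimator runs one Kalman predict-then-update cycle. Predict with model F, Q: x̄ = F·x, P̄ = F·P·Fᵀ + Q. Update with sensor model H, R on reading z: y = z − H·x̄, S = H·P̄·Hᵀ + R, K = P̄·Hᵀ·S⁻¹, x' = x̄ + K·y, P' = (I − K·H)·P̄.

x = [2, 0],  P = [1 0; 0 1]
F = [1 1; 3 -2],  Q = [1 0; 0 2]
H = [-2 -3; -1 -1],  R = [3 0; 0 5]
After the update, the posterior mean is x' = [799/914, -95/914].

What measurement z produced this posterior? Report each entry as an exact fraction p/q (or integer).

z = [-1, -1]

x̄ = F·x = [2, 6]
P̄ = F·P·Fᵀ + Q = [3 1; 1 15]
S = H·P̄·Hᵀ + R = [162 56; 56 25]
K = P̄·Hᵀ·S⁻¹ = [-1/914 -72/457; -279/914 20/457]
x' − x̄ = [-1029/914, -5579/914] = K·y
y = (KᵀK)⁻¹·Kᵀ·(x' − x̄) = [21, 7]
z = y + H·x̄ = [21, 7] + [-22, -8] = [-1, -1]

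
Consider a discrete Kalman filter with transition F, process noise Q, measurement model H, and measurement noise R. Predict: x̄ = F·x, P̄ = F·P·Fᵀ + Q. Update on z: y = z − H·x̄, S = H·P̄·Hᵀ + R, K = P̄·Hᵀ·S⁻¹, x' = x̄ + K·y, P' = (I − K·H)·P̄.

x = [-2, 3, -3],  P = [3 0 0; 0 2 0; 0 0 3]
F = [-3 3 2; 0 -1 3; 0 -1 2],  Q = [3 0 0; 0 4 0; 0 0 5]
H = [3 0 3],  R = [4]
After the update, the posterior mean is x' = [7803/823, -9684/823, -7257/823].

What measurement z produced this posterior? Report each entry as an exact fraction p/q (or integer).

z = [2]

x̄ = F·x = [9, -12, -9]
P̄ = F·P·Fᵀ + Q = [60 12 6; 12 33 20; 6 20 19]
S = H·P̄·Hᵀ + R = [823]
K = P̄·Hᵀ·S⁻¹ = [198/823; 96/823; 75/823]
x' − x̄ = [396/823, 192/823, 150/823] = K·y
y = (KᵀK)⁻¹·Kᵀ·(x' − x̄) = [2]
z = y + H·x̄ = [2] + [0] = [2]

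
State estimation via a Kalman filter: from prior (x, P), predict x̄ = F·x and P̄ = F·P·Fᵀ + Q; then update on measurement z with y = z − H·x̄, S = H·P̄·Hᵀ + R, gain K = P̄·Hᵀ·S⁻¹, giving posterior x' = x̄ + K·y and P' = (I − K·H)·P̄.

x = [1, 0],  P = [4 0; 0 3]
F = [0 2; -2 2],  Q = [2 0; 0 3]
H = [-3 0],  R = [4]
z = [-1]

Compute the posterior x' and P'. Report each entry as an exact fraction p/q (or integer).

x̄ = F·x = [0, -2]
P̄ = F·P·Fᵀ + Q = [14 12; 12 31]
y = z − H·x̄ = [-1]
S = H·P̄·Hᵀ + R = [130]
K = P̄·Hᵀ·S⁻¹ = [-21/65; -18/65]
x' = x̄ + K·y = [21/65, -112/65]
P' = (I − K·H)·P̄ = [28/65 24/65; 24/65 1367/65]

x' = [21/65, -112/65]
P' = [28/65 24/65; 24/65 1367/65]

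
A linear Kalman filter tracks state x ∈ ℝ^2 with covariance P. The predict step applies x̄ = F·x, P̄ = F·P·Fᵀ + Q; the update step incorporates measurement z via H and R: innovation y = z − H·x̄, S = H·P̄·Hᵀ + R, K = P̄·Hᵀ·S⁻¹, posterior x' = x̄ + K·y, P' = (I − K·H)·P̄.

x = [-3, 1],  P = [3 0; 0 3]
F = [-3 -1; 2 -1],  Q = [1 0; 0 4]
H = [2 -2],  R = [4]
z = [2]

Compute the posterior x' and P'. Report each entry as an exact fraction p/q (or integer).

x' = [4/81, -91/81]
P' = [395/81 349/81; 349/81 383/81]

x̄ = F·x = [8, -7]
P̄ = F·P·Fᵀ + Q = [31 -15; -15 19]
y = z − H·x̄ = [-28]
S = H·P̄·Hᵀ + R = [324]
K = P̄·Hᵀ·S⁻¹ = [23/81; -17/81]
x' = x̄ + K·y = [4/81, -91/81]
P' = (I − K·H)·P̄ = [395/81 349/81; 349/81 383/81]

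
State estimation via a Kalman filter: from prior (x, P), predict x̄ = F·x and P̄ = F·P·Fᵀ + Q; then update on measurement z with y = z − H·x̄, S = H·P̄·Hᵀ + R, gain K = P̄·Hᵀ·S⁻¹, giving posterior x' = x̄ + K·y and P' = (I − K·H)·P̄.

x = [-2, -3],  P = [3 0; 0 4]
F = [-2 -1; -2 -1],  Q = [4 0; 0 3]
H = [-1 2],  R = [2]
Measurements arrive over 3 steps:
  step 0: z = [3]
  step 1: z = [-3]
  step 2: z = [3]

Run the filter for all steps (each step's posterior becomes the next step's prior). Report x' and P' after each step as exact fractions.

step 0: x' = [95/17, 75/17], P' = [268/17 140/17; 140/17 81/17]
step 1: x' = [-10765/2019, -2875/673], P' = [52342/2019 9272/673; 9272/673 5241/673]
step 2: x' = [1648247/372697, 1407267/372697], P' = [10203714/372697 5430136/372697; 5430136/372697 3063537/372697]

step 0: x̄ = F·x = [7, 7]
step 0: P̄ = F·P·Fᵀ + Q = [20 16; 16 19]
step 0: y = z − H·x̄ = [-4]
step 0: S = H·P̄·Hᵀ + R = [34]
step 0: K = P̄·Hᵀ·S⁻¹ = [6/17; 11/17]
step 0: x' = x̄ + K·y = [95/17, 75/17]
step 0: P' = (I − K·H)·P̄ = [268/17 140/17; 140/17 81/17]
step 1: x̄ = F·x = [-265/17, -265/17]
step 1: P̄ = F·P·Fᵀ + Q = [1781/17 1713/17; 1713/17 1764/17]
step 1: y = z − H·x̄ = [214/17]
step 1: S = H·P̄·Hᵀ + R = [2019/17]
step 1: K = P̄·Hᵀ·S⁻¹ = [1645/2019; 605/673]
step 1: x' = x̄ + K·y = [-10765/2019, -2875/673]
step 1: P' = (I − K·H)·P̄ = [52342/2019 9272/673; 9272/673 5241/673]
step 2: x̄ = F·x = [30155/2019, 30155/2019]
step 2: P̄ = F·P·Fᵀ + Q = [344431/2019 336355/2019; 336355/2019 342412/2019]
step 2: y = z − H·x̄ = [-24098/2019]
step 2: S = H·P̄·Hᵀ + R = [372697/2019]
step 2: K = P̄·Hᵀ·S⁻¹ = [328279/372697; 348469/372697]
step 2: x' = x̄ + K·y = [1648247/372697, 1407267/372697]
step 2: P' = (I − K·H)·P̄ = [10203714/372697 5430136/372697; 5430136/372697 3063537/372697]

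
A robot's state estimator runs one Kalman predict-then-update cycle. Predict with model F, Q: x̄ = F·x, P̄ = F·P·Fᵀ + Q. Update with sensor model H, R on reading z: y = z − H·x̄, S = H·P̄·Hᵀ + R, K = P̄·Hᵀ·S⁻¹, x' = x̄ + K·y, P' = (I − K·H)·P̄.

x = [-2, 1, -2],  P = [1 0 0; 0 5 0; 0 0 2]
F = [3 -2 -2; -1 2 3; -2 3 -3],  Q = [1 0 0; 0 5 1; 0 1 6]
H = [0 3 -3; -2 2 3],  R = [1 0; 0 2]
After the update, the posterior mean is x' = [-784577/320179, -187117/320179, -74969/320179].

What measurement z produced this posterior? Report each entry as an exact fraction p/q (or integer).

x̄ = F·x = [-4, -2, 13]
P̄ = F·P·Fᵀ + Q = [38 -35 -24; -35 44 15; -24 15 73]
S = H·P̄·Hᵀ + R = [784 -282; -282 1735]
K = P̄·Hᵀ·S⁻¹ = [-118731/1280716 -90109/640358; 208191/1280716 91843/640358; -54534/320179 45945/320179]
x' − x̄ = [496139/320179, 453241/320179, -4237296/320179] = K·y
y = (KᵀK)⁻¹·Kᵀ·(x' − x̄) = [44, -40]
z = y + H·x̄ = [44, -40] + [-45, 43] = [-1, 3]

z = [-1, 3]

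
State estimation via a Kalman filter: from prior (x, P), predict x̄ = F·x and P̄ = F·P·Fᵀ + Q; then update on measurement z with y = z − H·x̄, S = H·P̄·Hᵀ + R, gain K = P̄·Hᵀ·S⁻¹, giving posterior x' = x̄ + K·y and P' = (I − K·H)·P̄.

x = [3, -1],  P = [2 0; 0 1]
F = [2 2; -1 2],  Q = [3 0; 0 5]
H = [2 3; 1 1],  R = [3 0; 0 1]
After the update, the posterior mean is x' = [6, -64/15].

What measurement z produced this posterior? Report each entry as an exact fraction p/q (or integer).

x̄ = F·x = [4, -5]
P̄ = F·P·Fᵀ + Q = [15 0; 0 11]
S = H·P̄·Hᵀ + R = [162 63; 63 27]
K = P̄·Hᵀ·S⁻¹ = [-1/3 4/3; 22/45 -11/15]
x' − x̄ = [2, 11/15] = K·y
y = (KᵀK)⁻¹·Kᵀ·(x' − x̄) = [6, 3]
z = y + H·x̄ = [6, 3] + [-7, -1] = [-1, 2]

z = [-1, 2]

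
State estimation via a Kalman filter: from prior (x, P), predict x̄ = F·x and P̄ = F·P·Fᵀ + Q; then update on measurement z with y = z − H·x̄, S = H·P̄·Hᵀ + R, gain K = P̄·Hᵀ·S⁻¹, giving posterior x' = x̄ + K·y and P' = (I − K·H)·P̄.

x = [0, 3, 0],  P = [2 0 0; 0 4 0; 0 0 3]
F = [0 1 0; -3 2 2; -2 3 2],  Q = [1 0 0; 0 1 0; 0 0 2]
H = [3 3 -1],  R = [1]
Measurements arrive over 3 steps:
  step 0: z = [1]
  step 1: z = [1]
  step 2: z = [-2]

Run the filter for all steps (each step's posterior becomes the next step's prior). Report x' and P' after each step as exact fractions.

step 0: x̄ = F·x = [3, 6, 9]
step 0: P̄ = F·P·Fᵀ + Q = [5 8 12; 8 47 48; 12 48 58]
step 0: y = z − H·x̄ = [-17]
step 0: S = H·P̄·Hᵀ + R = [311]
step 0: K = P̄·Hᵀ·S⁻¹ = [27/311; 117/311; 122/311]
step 0: x' = x̄ + K·y = [474/311, -123/311, 725/311]
step 0: P' = (I − K·H)·P̄ = [826/311 -671/311 438/311; -671/311 928/311 654/311; 438/311 654/311 3154/311]
step 1: x̄ = F·x = [-123/311, -218/311, 133/311]
step 1: P̄ = F·P·Fᵀ + Q = [1239/311 5177/311 5434/311; 5177/311 32101/311 34023/311; 5434/311 34023/311 37290/311]
step 1: y = z − H·x̄ = [1467/311]
step 1: S = H·P̄·Hᵀ + R = [194105/311]
step 1: K = P̄·Hᵀ·S⁻¹ = [13814/194105; 77811/194105; 81081/194105]
step 1: x' = x̄ + K·y = [-11607/194105, 230977/194105, 465472/194105]
step 1: P' = (I − K·H)·P̄ = [159709/194105 -225079/194105 -209924/194105; -225079/194105 567244/194105 948684/194105; -209924/194105 948684/194105 2135199/194105]
step 2: x̄ = F·x = [230977/194105, 1427719/194105, 1647089/194105]
step 2: P̄ = F·P·Fᵀ + Q = [761349/194105 3707093/194105 4049258/194105; 3707093/194105 25250766/194105 27414621/194105; 4049258/194105 27414621/194105 30437586/194105]
step 2: y = z − H·x̄ = [-3717209/194105]
step 2: S = H·P̄·Hᵀ + R = [142685126/194105]
step 2: K = P̄·Hᵀ·S⁻¹ = [4678034/71342563; 29729478/71342563; 63954051/142685126]
step 2: x' = x̄ + K·y = [-4691991/71342563, -44581801/71342563, -13989709/142685126]
step 2: P' = (I − K·H)·P̄ = [54344735/71342563 -70464449/71342563 -53037176/71342563; -70464449/71342563 173981298/71342563 280821069/71342563; -53037176/71342563 280821069/71342563 1302749307/142685126]

step 0: x' = [474/311, -123/311, 725/311], P' = [826/311 -671/311 438/311; -671/311 928/311 654/311; 438/311 654/311 3154/311]
step 1: x' = [-11607/194105, 230977/194105, 465472/194105], P' = [159709/194105 -225079/194105 -209924/194105; -225079/194105 567244/194105 948684/194105; -209924/194105 948684/194105 2135199/194105]
step 2: x' = [-4691991/71342563, -44581801/71342563, -13989709/142685126], P' = [54344735/71342563 -70464449/71342563 -53037176/71342563; -70464449/71342563 173981298/71342563 280821069/71342563; -53037176/71342563 280821069/71342563 1302749307/142685126]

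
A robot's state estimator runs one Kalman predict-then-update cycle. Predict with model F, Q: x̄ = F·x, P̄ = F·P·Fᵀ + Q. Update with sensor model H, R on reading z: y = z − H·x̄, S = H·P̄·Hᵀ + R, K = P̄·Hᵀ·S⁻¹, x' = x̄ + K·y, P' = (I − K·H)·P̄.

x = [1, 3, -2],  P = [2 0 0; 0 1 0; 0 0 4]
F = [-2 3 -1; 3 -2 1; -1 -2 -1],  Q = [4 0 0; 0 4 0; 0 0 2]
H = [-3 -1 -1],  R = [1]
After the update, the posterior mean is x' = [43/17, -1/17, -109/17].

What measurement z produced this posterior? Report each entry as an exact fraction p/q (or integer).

x̄ = F·x = [9, -5, -5]
P̄ = F·P·Fᵀ + Q = [25 -22 2; -22 30 -6; 2 -6 12]
S = H·P̄·Hᵀ + R = [136]
K = P̄·Hᵀ·S⁻¹ = [-55/136; 21/68; -3/34]
x' − x̄ = [-110/17, 84/17, -24/17] = K·y
y = (KᵀK)⁻¹·Kᵀ·(x' − x̄) = [16]
z = y + H·x̄ = [16] + [-17] = [-1]

z = [-1]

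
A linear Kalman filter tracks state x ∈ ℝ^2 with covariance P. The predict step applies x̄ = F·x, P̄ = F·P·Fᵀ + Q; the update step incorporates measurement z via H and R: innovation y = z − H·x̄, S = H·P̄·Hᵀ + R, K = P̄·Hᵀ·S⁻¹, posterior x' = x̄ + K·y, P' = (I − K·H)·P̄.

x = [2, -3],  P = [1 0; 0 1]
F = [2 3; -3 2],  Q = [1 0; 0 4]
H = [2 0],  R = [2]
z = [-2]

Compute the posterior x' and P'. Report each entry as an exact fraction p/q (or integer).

x' = [-33/29, -12]
P' = [14/29 0; 0 17]

x̄ = F·x = [-5, -12]
P̄ = F·P·Fᵀ + Q = [14 0; 0 17]
y = z − H·x̄ = [8]
S = H·P̄·Hᵀ + R = [58]
K = P̄·Hᵀ·S⁻¹ = [14/29; 0]
x' = x̄ + K·y = [-33/29, -12]
P' = (I − K·H)·P̄ = [14/29 0; 0 17]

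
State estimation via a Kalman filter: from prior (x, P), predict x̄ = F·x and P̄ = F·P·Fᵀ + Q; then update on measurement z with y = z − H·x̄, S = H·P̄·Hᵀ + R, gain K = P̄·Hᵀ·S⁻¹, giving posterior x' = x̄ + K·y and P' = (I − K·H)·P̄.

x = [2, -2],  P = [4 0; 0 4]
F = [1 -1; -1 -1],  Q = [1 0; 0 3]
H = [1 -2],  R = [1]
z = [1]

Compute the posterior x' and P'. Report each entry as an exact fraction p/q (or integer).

x̄ = F·x = [4, 0]
P̄ = F·P·Fᵀ + Q = [9 0; 0 11]
y = z − H·x̄ = [-3]
S = H·P̄·Hᵀ + R = [54]
K = P̄·Hᵀ·S⁻¹ = [1/6; -11/27]
x' = x̄ + K·y = [7/2, 11/9]
P' = (I − K·H)·P̄ = [15/2 11/3; 11/3 55/27]

x' = [7/2, 11/9]
P' = [15/2 11/3; 11/3 55/27]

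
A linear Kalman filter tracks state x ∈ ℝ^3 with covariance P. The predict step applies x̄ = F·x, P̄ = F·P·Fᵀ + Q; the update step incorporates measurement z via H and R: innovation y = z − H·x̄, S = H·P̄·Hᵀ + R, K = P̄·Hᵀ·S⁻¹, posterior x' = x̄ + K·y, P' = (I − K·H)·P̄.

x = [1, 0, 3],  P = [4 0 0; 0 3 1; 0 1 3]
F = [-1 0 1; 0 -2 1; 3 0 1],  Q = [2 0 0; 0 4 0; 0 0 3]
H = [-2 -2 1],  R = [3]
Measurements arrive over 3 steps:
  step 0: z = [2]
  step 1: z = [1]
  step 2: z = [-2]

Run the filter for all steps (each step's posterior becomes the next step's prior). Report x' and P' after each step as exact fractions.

step 0: x̄ = F·x = [2, 3, 6]
step 0: P̄ = F·P·Fᵀ + Q = [9 1 -9; 1 15 1; -9 1 42]
step 0: y = z − H·x̄ = [6]
step 0: S = H·P̄·Hᵀ + R = [181]
step 0: K = P̄·Hᵀ·S⁻¹ = [-29/181; -31/181; 58/181]
step 0: x' = x̄ + K·y = [188/181, 357/181, 1434/181]
step 0: P' = (I − K·H)·P̄ = [788/181 -718/181 53/181; -718/181 1754/181 1979/181; 53/181 1979/181 4238/181]
step 1: x̄ = F·x = [1246/181, 720/181, 1998/181]
step 1: P̄ = F·P·Fᵀ + Q = [5282/181 -1209/181 1980/181; -1209/181 4062/181 4747/181; 1980/181 4747/181 12191/181]
step 1: y = z − H·x̄ = [2115/181]
step 1: S = H·P̄·Hᵀ + R = [13530/181]
step 1: K = P̄·Hᵀ·S⁻¹ = [-3083/6765; -959/13530; -421/4510]
step 1: x' = x̄ + K·y = [703/451, 2841/902, 8973/902]
step 1: P' = (I − K·H)·P̄ = [92392/6765 -61522/6765 17497/2255; -61522/6765 298559/13530 116051/4510; 17497/2255 116051/4510 300827/4510]
step 2: x̄ = F·x = [7567/902, 3291/902, 13191/902]
step 2: P̄ = F·P·Fᵀ + Q = [904361/13530 -28979/2706 186031/4510; -28979/2706 151645/2706 83959/902; 186031/4510 83959/902 1078673/4510]
step 2: y = z − H·x̄ = [611/82]
step 2: S = H·P̄·Hᵀ + R = [136171/1230]
step 2: K = P̄·Hᵀ·S⁻¹ = [-87349/136171; 425/19453; -5181/19453]
step 2: x' = x̄ + K·y = [5406504/1497881, 815564/213983, 2704671/213983]
step 2: P' = (I − K·H)·P̄ = [31885704/1497881 -1959582/213983 4779249/213983; -1959582/213983 1711480/30569 2865083/30569; 4779249/213983 2865083/30569 7071241/30569]

step 0: x' = [188/181, 357/181, 1434/181], P' = [788/181 -718/181 53/181; -718/181 1754/181 1979/181; 53/181 1979/181 4238/181]
step 1: x' = [703/451, 2841/902, 8973/902], P' = [92392/6765 -61522/6765 17497/2255; -61522/6765 298559/13530 116051/4510; 17497/2255 116051/4510 300827/4510]
step 2: x' = [5406504/1497881, 815564/213983, 2704671/213983], P' = [31885704/1497881 -1959582/213983 4779249/213983; -1959582/213983 1711480/30569 2865083/30569; 4779249/213983 2865083/30569 7071241/30569]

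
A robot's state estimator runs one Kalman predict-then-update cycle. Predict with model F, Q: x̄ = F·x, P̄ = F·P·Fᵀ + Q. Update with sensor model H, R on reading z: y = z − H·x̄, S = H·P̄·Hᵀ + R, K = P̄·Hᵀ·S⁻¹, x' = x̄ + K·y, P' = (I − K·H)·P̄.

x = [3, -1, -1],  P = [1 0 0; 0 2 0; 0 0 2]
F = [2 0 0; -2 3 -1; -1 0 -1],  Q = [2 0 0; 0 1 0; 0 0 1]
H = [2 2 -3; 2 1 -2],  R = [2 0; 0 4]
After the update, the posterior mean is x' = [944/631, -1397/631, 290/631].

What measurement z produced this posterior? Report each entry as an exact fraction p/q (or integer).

x̄ = F·x = [6, -8, -2]
P̄ = F·P·Fᵀ + Q = [6 -4 -2; -4 25 4; -2 4 4]
S = H·P̄·Hᵀ + R = [106 66; 66 53]
K = P̄·Hᵀ·S⁻¹ = [-131/631 306/631; 498/631 -513/631; 52/631 -160/631]
x' − x̄ = [-2842/631, 3651/631, 1552/631] = K·y
y = (KᵀK)⁻¹·Kᵀ·(x' − x̄) = [-4, -11]
z = y + H·x̄ = [-4, -11] + [2, 8] = [-2, -3]

z = [-2, -3]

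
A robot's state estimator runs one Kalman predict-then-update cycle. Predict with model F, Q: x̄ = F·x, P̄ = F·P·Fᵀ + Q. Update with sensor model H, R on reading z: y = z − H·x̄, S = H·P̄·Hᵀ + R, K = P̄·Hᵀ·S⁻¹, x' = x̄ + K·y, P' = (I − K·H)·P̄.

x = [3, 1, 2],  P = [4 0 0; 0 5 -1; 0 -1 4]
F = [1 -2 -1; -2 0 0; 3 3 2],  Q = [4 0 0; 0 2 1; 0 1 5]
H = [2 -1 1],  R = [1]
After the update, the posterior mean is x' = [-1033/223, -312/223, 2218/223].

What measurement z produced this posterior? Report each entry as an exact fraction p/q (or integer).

z = [2]

x̄ = F·x = [-1, -6, 16]
P̄ = F·P·Fᵀ + Q = [28 -8 -19; -8 18 -23; -19 -23 90]
S = H·P̄·Hᵀ + R = [223]
K = P̄·Hᵀ·S⁻¹ = [45/223; -57/223; 75/223]
x' − x̄ = [-810/223, 1026/223, -1350/223] = K·y
y = (KᵀK)⁻¹·Kᵀ·(x' − x̄) = [-18]
z = y + H·x̄ = [-18] + [20] = [2]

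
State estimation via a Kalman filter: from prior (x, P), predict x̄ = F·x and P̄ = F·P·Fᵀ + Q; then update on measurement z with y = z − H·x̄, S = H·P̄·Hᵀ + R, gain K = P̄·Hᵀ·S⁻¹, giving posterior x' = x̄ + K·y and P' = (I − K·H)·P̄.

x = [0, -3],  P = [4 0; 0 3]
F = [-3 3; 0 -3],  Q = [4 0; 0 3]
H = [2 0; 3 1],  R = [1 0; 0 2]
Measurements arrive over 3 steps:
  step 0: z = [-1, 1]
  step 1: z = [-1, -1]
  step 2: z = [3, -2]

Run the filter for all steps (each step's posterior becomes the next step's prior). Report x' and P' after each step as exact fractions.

step 0: x̄ = F·x = [-9, 9]
step 0: P̄ = F·P·Fᵀ + Q = [67 -27; -27 30]
step 0: y = z − H·x̄ = [17, 19]
step 0: S = H·P̄·Hᵀ + R = [269 348; 348 473]
step 0: K = P̄·Hᵀ·S⁻¹ = [2830/6133 174/6133; -7794/6133 5073/6133]
step 0: x' = x̄ + K·y = [-3781/6133, 19086/6133]
step 0: P' = (I − K·H)·P̄ = [1415/6133 -3897/6133; -3897/6133 21837/6133]
step 1: x̄ = F·x = [68601/6133, -57258/6133]
step 1: P̄ = F·P·Fᵀ + Q = [303946/6133 -231606/6133; -231606/6133 214932/6133]
step 1: y = z − H·x̄ = [-143335/6133, -154678/6133]
step 1: S = H·P̄·Hᵀ + R = [1221917/6133 1360464/6133; 1360464/6133 1573076/6133]
step 1: K = P̄·Hᵀ·S⁻¹ = [1256692/2906653 170058/2906653; -3089844/2906653 3571041/5813306]
step 1: x' = x̄ + K·y = [-1146727/2906653, 44499/2906653]
step 1: P' = (I − K·H)·P̄ = [628346/2906653 -1544922/2906653; -1544922/2906653 8205807/2906653]
step 2: x̄ = F·x = [3573678/2906653, -133497/2906653]
step 2: P̄ = F·P·Fᵀ + Q = [118942585/2906653 -87756561/2906653; -87756561/2906653 82572222/2906653]
step 2: y = z − H·x̄ = [1572603/2906653, -16400843/2906653]
step 2: S = H·P̄·Hᵀ + R = [478676993/2906653 538142388/2906653; 538142388/2906653 632329427/2906653]
step 2: K = P̄·Hᵀ·S⁻¹ = [1934588806/4501507039 269071194/4501507039; -4727481642/4501507039 2736939471/4501507039]
step 2: x' = x̄ + K·y = [5062965006/4501507039, -18207713154/4501507039]
step 2: P' = (I − K·H)·P̄ = [967294403/4501507039 -2363740821/4501507039; -2363740821/4501507039 12565101405/4501507039]

step 0: x' = [-3781/6133, 19086/6133], P' = [1415/6133 -3897/6133; -3897/6133 21837/6133]
step 1: x' = [-1146727/2906653, 44499/2906653], P' = [628346/2906653 -1544922/2906653; -1544922/2906653 8205807/2906653]
step 2: x' = [5062965006/4501507039, -18207713154/4501507039], P' = [967294403/4501507039 -2363740821/4501507039; -2363740821/4501507039 12565101405/4501507039]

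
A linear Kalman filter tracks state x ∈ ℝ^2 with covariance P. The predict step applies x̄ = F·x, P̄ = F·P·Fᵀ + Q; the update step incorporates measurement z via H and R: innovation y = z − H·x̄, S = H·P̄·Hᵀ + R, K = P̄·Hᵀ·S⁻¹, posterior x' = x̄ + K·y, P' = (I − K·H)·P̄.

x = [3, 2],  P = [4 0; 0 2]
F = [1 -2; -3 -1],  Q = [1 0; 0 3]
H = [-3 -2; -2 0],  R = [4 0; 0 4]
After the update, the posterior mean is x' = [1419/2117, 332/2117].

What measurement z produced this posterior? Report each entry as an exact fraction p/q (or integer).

z = [-3, -1]

x̄ = F·x = [-1, -11]
P̄ = F·P·Fᵀ + Q = [13 -8; -8 41]
S = H·P̄·Hᵀ + R = [189 46; 46 56]
K = P̄·Hᵀ·S⁻¹ = [-23/2117 -964/2117; -996/2117 1423/2117]
x' − x̄ = [3536/2117, 23619/2117] = K·y
y = (KᵀK)⁻¹·Kᵀ·(x' − x̄) = [-28, -3]
z = y + H·x̄ = [-28, -3] + [25, 2] = [-3, -1]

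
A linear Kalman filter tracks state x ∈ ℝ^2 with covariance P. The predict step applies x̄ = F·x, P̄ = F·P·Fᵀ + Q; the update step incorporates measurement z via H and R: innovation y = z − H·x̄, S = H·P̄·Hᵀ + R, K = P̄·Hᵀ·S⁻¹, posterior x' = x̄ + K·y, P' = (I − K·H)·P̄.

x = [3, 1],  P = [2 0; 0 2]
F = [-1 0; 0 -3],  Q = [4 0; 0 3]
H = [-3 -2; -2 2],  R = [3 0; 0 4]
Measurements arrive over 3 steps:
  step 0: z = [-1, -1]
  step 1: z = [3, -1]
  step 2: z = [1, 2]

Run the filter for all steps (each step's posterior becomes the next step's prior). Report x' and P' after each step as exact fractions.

step 0: x̄ = F·x = [-3, -3]
step 0: P̄ = F·P·Fᵀ + Q = [6 0; 0 21]
step 0: y = z − H·x̄ = [-16, -1]
step 0: S = H·P̄·Hᵀ + R = [141 -48; -48 112]
step 0: K = P̄·Hᵀ·S⁻¹ = [-54/281 -213/1124; -56/281 651/2248]
step 0: x' = x̄ + K·y = [297/1124, -227/2248]
step 0: P' = (I − K·H)·P̄ = [75/281 -63/562; -63/562 525/1124]
step 1: x̄ = F·x = [-297/1124, 681/2248]
step 1: P̄ = F·P·Fᵀ + Q = [1199/281 -189/562; -189/562 8097/1124]
step 1: y = z − H·x̄ = [1581/562, -2399/1124]
step 1: S = H·P̄·Hᵀ + R = [18597/281 -714/281; -714/281 14773/281]
step 1: K = P̄·Hᵀ·S⁻¹ = [-3642/19135 -59957/325295; -734/3827 36117/130118]
step 1: x' = x̄ + K·y = [-26432/65059, -53937/65059]
step 1: P' = (I − K·H)·P̄ = [85114/325295 -6960/65059; -6960/65059 29157/65059]
step 2: x̄ = F·x = [26432/65059, 161811/65059]
step 2: P̄ = F·P·Fᵀ + Q = [1386294/325295 -20880/65059; -20880/65059 457590/65059]
step 2: y = z − H·x̄ = [467977/65059, -140640/65059]
step 2: S = H·P̄·Hᵀ + R = [21351531/325295 -625236/325295; -625236/325295 16833356/325295]
step 2: K = P̄·Hᵀ·S⁻¹ = [-17511594/91974721 -16940247/91974721; -17615800/91974721 25488525/91974721]
step 2: x' = x̄ + K·y = [-51975454/91974721, 46942409/91974721]
step 2: P' = (I − K·H)·P̄ = [24059154/91974721 -9821340/91974721; -9821340/91974721 41155710/91974721]

step 0: x' = [297/1124, -227/2248], P' = [75/281 -63/562; -63/562 525/1124]
step 1: x' = [-26432/65059, -53937/65059], P' = [85114/325295 -6960/65059; -6960/65059 29157/65059]
step 2: x' = [-51975454/91974721, 46942409/91974721], P' = [24059154/91974721 -9821340/91974721; -9821340/91974721 41155710/91974721]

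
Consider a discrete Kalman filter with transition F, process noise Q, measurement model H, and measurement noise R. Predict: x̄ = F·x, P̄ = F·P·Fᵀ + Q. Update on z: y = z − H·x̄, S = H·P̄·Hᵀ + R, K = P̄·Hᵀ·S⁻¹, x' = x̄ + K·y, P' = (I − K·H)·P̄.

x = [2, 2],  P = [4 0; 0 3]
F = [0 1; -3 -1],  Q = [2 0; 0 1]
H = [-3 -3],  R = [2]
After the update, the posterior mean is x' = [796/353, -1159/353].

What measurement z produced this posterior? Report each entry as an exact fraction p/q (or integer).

z = [3]

x̄ = F·x = [2, -8]
P̄ = F·P·Fᵀ + Q = [5 -3; -3 40]
S = H·P̄·Hᵀ + R = [353]
K = P̄·Hᵀ·S⁻¹ = [-6/353; -111/353]
x' − x̄ = [90/353, 1665/353] = K·y
y = (KᵀK)⁻¹·Kᵀ·(x' − x̄) = [-15]
z = y + H·x̄ = [-15] + [18] = [3]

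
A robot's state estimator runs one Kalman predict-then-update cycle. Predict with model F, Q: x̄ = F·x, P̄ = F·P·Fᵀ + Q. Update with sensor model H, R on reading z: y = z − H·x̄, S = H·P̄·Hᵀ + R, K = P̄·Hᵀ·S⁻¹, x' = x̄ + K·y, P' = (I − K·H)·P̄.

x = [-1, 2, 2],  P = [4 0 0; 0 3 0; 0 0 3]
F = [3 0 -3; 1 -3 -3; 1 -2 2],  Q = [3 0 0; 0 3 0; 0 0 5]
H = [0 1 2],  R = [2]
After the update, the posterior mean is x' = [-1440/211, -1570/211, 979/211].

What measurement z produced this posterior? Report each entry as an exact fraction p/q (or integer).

z = [2]

x̄ = F·x = [-9, -13, -1]
P̄ = F·P·Fᵀ + Q = [66 39 -6; 39 61 4; -6 4 33]
S = H·P̄·Hᵀ + R = [211]
K = P̄·Hᵀ·S⁻¹ = [27/211; 69/211; 70/211]
x' − x̄ = [459/211, 1173/211, 1190/211] = K·y
y = (KᵀK)⁻¹·Kᵀ·(x' − x̄) = [17]
z = y + H·x̄ = [17] + [-15] = [2]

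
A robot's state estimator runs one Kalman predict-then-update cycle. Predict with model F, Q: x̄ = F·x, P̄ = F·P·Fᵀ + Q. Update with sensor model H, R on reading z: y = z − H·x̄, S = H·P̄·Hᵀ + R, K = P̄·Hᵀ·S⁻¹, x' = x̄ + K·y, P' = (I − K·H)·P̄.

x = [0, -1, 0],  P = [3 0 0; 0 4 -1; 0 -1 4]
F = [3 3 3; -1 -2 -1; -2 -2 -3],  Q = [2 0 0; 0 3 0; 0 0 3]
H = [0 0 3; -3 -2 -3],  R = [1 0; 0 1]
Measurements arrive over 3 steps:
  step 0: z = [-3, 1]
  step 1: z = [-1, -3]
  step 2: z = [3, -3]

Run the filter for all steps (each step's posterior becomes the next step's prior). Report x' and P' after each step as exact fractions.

step 0: x' = [8649/31136, 1287/2224, -4423/4448], P' = [143371/31136 -14523/2224 -645/4448; -14523/2224 10813/1112 115/2224; -645/4448 115/2224 493/4448]
step 1: x' = [89577741/41126123, -58975801/41126123, -11135353/41126123], P' = [187507210/41126123 -266922378/41126123 -6570963/41126123; -266922378/41126123 398349589/41126123 3383456/41126123; -6570963/41126123 3383456/41126123 8839475/82252246]
step 2: x' = [-277896550947/220788122909, 453753583545/220788122909, 206919507095/220788122909], P' = [999788781565/220788122909 -1422112136508/220788122909 -35486851671/220788122909; -1422112136508/220788122909 2121399244756/220788122909 18455212979/220788122909; -35486851671/220788122909 18455212979/220788122909 23740344031/220788122909]

step 0: x̄ = F·x = [-3, 2, 2]
step 0: P̄ = F·P·Fᵀ + Q = [83 -36 -63; -36 22 26; -63 26 55]
step 0: y = z − H·x̄ = [-9, 2]
step 0: S = H·P̄·Hᵀ + R = [496 -84; -84 77]
step 0: K = P̄·Hᵀ·S⁻¹ = [-1935/4448 -2481/7784; 345/2224 -7/556; 1479/4448 -1/1112]
step 0: x' = x̄ + K·y = [8649/31136, 1287/2224, -4423/4448]
step 0: P' = (I − K·H)·P̄ = [143371/31136 -14523/2224 -645/4448; -14523/2224 10813/1112 115/2224; -645/4448 115/2224 493/4448]
step 1: x̄ = F·x = [-6441/15568, -3431/7784, 39549/31136]
step 1: P̄ = F·P·Fᵀ + Q = [99115/7784 -51819/3892 -112215/15568; -51819/3892 39713/1946 69631/7784; -112215/15568 69631/7784 247571/31136]
step 1: y = z − H·x̄ = [-149783/31136, -40855/31136]
step 1: S = H·P̄·Hᵀ + R = [2259275/31136 -1879413/31136; -1879413/31136 2696971/31136]
step 1: K = P̄·Hᵀ·S⁻¹ = [-19712889/41126123 -8963985/41126123; 10150368/41126123 -6082412/41126123; 26518425/82252246 -626471/82252246]
step 1: x' = x̄ + K·y = [89577741/41126123, -58975801/41126123, -11135353/41126123]
step 1: P' = (I − K·H)·P̄ = [187507210/41126123 -266922378/41126123 -6570963/41126123; -266922378/41126123 398349589/41126123 3383456/41126123; -6570963/41126123 3383456/41126123 8839475/82252246]
step 2: x̄ = F·x = [58399761/41126123, 39509214/41126123, -27797821/41126123]
step 2: P̄ = F·P·Fᵀ + Q = [1065526289/82252246 -1109204601/82252246 -608074581/82252246; -1109204601/82252246 1682812117/82252246 748701107/82252246; -608074581/82252246 748701107/82252246 665908189/82252246]
step 2: y = z − H·x̄ = [206771832/41126123, 47445879/41126123]
step 2: S = H·P̄·Hᵀ + R = [6075425947/82252246 -2506354557/41126123; -2506354557/41126123 3562513315/41126123]
step 2: K = P̄·Hᵀ·S⁻¹ = [-106460555013/220788122909 -48681516666/220788122909; 55365638937/220788122909 -31827718925/220788122909; 71221032093/220788122909 -1670903038/220788122909]
step 2: x' = x̄ + K·y = [-277896550947/220788122909, 453753583545/220788122909, 206919507095/220788122909]
step 2: P' = (I − K·H)·P̄ = [999788781565/220788122909 -1422112136508/220788122909 -35486851671/220788122909; -1422112136508/220788122909 2121399244756/220788122909 18455212979/220788122909; -35486851671/220788122909 18455212979/220788122909 23740344031/220788122909]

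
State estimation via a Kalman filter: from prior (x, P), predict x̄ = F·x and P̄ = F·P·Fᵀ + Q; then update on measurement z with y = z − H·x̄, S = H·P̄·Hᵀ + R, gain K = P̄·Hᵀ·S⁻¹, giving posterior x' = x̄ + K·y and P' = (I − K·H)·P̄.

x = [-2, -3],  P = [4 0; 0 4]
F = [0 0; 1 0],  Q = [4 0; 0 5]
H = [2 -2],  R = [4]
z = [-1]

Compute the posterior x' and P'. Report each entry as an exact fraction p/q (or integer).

x' = [-5/7, -11/28]
P' = [20/7 18/7; 18/7 45/14]

x̄ = F·x = [0, -2]
P̄ = F·P·Fᵀ + Q = [4 0; 0 9]
y = z − H·x̄ = [-5]
S = H·P̄·Hᵀ + R = [56]
K = P̄·Hᵀ·S⁻¹ = [1/7; -9/28]
x' = x̄ + K·y = [-5/7, -11/28]
P' = (I − K·H)·P̄ = [20/7 18/7; 18/7 45/14]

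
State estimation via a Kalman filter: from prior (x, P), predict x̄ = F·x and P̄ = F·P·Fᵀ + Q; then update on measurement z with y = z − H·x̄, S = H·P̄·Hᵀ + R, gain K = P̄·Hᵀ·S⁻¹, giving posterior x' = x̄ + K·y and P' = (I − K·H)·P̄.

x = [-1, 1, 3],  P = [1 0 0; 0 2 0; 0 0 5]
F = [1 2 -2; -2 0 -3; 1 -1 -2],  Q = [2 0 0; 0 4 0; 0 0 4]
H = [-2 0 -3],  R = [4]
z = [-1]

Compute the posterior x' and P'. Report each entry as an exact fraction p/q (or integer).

x' = [216/115, 35/23, -1]
P' = [5056/575 56/115 -28/5; 56/115 435/23 0; -28/5 0 4]

x̄ = F·x = [-5, -7, -8]
P̄ = F·P·Fᵀ + Q = [31 28 17; 28 53 28; 17 28 27]
y = z − H·x̄ = [-35]
S = H·P̄·Hᵀ + R = [575]
K = P̄·Hᵀ·S⁻¹ = [-113/575; -28/115; -1/5]
x' = x̄ + K·y = [216/115, 35/23, -1]
P' = (I − K·H)·P̄ = [5056/575 56/115 -28/5; 56/115 435/23 0; -28/5 0 4]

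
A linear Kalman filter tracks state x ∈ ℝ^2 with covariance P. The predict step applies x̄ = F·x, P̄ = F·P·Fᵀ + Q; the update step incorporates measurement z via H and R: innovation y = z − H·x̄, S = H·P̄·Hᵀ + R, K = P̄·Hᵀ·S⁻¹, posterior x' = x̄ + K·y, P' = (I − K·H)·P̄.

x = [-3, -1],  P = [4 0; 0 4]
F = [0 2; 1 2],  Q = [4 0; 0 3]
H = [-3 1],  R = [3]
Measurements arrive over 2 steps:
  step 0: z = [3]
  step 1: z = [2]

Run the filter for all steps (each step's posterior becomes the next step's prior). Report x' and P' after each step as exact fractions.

step 0: x̄ = F·x = [-2, -5]
step 0: P̄ = F·P·Fᵀ + Q = [20 16; 16 23]
step 0: y = z − H·x̄ = [2]
step 0: S = H·P̄·Hᵀ + R = [110]
step 0: K = P̄·Hᵀ·S⁻¹ = [-2/5; -5/22]
step 0: x' = x̄ + K·y = [-14/5, -60/11]
step 0: P' = (I − K·H)·P̄ = [12/5 6; 6 381/22]
step 1: x̄ = F·x = [-120/11, -754/55]
step 1: P̄ = F·P·Fᵀ + Q = [806/11 894/11; 894/11 5427/55]
step 1: y = z − H·x̄ = [-936/55]
step 1: S = H·P̄·Hᵀ + R = [15042/55]
step 1: K = P̄·Hᵀ·S⁻¹ = [-1270/2507; -2661/5014]
step 1: x' = x̄ + K·y = [-5736/2507, -11726/2507]
step 1: P' = (I − K·H)·P̄ = [7742/2507 19416/2507; 19416/2507 108513/5014]

step 0: x' = [-14/5, -60/11], P' = [12/5 6; 6 381/22]
step 1: x' = [-5736/2507, -11726/2507], P' = [7742/2507 19416/2507; 19416/2507 108513/5014]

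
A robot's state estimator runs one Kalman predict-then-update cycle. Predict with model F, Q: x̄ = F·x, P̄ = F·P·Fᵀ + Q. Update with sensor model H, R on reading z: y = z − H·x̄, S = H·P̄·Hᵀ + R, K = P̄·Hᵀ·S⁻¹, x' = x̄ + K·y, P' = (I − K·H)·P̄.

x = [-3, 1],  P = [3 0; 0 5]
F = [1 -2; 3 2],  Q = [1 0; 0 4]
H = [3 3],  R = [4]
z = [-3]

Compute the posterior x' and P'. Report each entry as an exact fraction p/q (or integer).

x' = [-86/37, 593/481]
P' = [771/37 -767/37; -767/37 10131/481]

x̄ = F·x = [-5, -7]
P̄ = F·P·Fᵀ + Q = [24 -11; -11 51]
y = z − H·x̄ = [33]
S = H·P̄·Hᵀ + R = [481]
K = P̄·Hᵀ·S⁻¹ = [3/37; 120/481]
x' = x̄ + K·y = [-86/37, 593/481]
P' = (I − K·H)·P̄ = [771/37 -767/37; -767/37 10131/481]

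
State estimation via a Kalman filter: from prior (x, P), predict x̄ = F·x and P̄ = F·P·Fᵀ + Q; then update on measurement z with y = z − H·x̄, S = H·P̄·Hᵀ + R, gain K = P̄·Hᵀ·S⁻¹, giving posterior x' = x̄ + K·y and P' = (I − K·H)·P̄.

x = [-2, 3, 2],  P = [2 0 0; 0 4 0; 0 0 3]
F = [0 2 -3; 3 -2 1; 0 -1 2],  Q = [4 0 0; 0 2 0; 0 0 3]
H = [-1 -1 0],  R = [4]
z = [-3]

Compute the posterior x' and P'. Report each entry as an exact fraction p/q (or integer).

x̄ = F·x = [0, -10, 1]
P̄ = F·P·Fᵀ + Q = [47 -25 -26; -25 39 14; -26 14 19]
y = z − H·x̄ = [-13]
S = H·P̄·Hᵀ + R = [40]
K = P̄·Hᵀ·S⁻¹ = [-11/20; -7/20; 3/10]
x' = x̄ + K·y = [143/20, -109/20, -29/10]
P' = (I − K·H)·P̄ = [349/10 -327/10 -97/5; -327/10 341/10 91/5; -97/5 91/5 77/5]

x' = [143/20, -109/20, -29/10]
P' = [349/10 -327/10 -97/5; -327/10 341/10 91/5; -97/5 91/5 77/5]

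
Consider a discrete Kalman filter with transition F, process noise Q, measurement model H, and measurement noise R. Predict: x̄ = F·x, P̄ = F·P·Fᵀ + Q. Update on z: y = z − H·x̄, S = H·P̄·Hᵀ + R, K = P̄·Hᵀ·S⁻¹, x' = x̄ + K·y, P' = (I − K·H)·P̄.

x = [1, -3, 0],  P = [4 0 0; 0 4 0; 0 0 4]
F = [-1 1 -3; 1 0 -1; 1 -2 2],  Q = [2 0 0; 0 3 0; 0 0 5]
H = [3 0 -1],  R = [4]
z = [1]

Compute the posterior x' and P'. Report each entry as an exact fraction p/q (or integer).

x̄ = F·x = [-4, 1, 7]
P̄ = F·P·Fᵀ + Q = [46 8 -36; 8 11 -4; -36 -4 41]
y = z − H·x̄ = [20]
S = H·P̄·Hᵀ + R = [675]
K = P̄·Hᵀ·S⁻¹ = [58/225; 28/675; -149/675]
x' = x̄ + K·y = [52/45, 247/135, 349/135]
P' = (I − K·H)·P̄ = [86/75 176/225 542/225; 176/225 6641/675 1472/675; 542/225 1472/675 5474/675]

x' = [52/45, 247/135, 349/135]
P' = [86/75 176/225 542/225; 176/225 6641/675 1472/675; 542/225 1472/675 5474/675]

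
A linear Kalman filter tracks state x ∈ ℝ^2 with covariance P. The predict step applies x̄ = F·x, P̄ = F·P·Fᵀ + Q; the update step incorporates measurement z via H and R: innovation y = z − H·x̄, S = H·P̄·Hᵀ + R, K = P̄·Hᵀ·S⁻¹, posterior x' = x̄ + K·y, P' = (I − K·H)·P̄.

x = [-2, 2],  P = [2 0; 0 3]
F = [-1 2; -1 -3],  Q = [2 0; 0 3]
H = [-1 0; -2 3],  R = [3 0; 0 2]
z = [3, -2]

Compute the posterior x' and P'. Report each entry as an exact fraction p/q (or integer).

x' = [-1230/1987, -2044/1987]
P' = [3504/1987 2256/1987; 2256/1987 1888/1987]

x̄ = F·x = [6, -4]
P̄ = F·P·Fᵀ + Q = [16 -16; -16 32]
y = z − H·x̄ = [9, 22]
S = H·P̄·Hᵀ + R = [19 80; 80 546]
K = P̄·Hᵀ·S⁻¹ = [-1168/1987 -120/1987; -752/1987 576/1987]
x' = x̄ + K·y = [-1230/1987, -2044/1987]
P' = (I − K·H)·P̄ = [3504/1987 2256/1987; 2256/1987 1888/1987]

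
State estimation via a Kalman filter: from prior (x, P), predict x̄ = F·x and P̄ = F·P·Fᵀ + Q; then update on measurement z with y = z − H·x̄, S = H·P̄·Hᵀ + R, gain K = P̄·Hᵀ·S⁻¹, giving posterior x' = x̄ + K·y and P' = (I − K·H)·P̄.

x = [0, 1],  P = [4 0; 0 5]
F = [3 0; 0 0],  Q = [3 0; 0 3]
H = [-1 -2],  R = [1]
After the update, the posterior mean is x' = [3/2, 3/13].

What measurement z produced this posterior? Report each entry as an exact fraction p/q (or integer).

z = [-2]

x̄ = F·x = [0, 0]
P̄ = F·P·Fᵀ + Q = [39 0; 0 3]
S = H·P̄·Hᵀ + R = [52]
K = P̄·Hᵀ·S⁻¹ = [-3/4; -3/26]
x' − x̄ = [3/2, 3/13] = K·y
y = (KᵀK)⁻¹·Kᵀ·(x' − x̄) = [-2]
z = y + H·x̄ = [-2] + [0] = [-2]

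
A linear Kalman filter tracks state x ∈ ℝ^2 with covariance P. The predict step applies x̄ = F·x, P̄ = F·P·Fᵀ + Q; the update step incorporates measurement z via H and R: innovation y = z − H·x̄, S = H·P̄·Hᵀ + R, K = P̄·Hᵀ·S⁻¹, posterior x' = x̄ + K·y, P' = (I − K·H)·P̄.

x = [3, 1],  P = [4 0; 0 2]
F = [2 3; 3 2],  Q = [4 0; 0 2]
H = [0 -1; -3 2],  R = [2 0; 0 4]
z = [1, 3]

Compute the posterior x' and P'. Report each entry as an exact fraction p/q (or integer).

x' = [-180/139, -147/278]
P' = [179/139 357/278; 357/278 1063/556]

x̄ = F·x = [9, 11]
P̄ = F·P·Fᵀ + Q = [38 36; 36 46]
y = z − H·x̄ = [12, 8]
S = H·P̄·Hᵀ + R = [48 16; 16 98]
K = P̄·Hᵀ·S⁻¹ = [-357/556 -45/139; -1063/1112 -1/139]
x' = x̄ + K·y = [-180/139, -147/278]
P' = (I − K·H)·P̄ = [179/139 357/278; 357/278 1063/556]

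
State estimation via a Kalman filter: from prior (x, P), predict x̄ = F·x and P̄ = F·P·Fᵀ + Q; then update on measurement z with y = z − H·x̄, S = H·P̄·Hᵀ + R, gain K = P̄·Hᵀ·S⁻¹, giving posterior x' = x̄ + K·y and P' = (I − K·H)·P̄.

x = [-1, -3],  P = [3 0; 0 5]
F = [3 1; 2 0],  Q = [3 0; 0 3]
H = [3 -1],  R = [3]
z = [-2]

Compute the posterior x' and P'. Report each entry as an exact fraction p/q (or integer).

x' = [-44/75, 32/75]
P' = [34/25 73/25; 73/25 206/25]

x̄ = F·x = [-6, -2]
P̄ = F·P·Fᵀ + Q = [35 18; 18 15]
y = z − H·x̄ = [14]
S = H·P̄·Hᵀ + R = [225]
K = P̄·Hᵀ·S⁻¹ = [29/75; 13/75]
x' = x̄ + K·y = [-44/75, 32/75]
P' = (I − K·H)·P̄ = [34/25 73/25; 73/25 206/25]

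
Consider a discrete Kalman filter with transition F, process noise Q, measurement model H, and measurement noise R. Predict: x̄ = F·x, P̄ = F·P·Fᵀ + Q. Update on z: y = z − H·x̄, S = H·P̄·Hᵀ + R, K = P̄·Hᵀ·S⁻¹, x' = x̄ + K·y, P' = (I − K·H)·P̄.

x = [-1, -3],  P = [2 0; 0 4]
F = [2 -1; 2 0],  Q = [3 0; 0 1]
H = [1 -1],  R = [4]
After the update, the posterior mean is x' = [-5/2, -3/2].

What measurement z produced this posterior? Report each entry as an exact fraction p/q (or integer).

x̄ = F·x = [1, -2]
P̄ = F·P·Fᵀ + Q = [15 8; 8 9]
S = H·P̄·Hᵀ + R = [12]
K = P̄·Hᵀ·S⁻¹ = [7/12; -1/12]
x' − x̄ = [-7/2, 1/2] = K·y
y = (KᵀK)⁻¹·Kᵀ·(x' − x̄) = [-6]
z = y + H·x̄ = [-6] + [3] = [-3]

z = [-3]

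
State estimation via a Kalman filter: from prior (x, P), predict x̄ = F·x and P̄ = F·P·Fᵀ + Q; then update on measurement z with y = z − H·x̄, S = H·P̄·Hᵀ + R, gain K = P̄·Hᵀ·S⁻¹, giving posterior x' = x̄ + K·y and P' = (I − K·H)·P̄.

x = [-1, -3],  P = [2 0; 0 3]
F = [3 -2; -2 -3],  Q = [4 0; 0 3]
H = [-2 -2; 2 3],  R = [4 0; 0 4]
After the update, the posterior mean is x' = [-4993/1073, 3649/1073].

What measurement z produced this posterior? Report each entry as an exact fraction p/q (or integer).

x̄ = F·x = [3, 11]
P̄ = F·P·Fᵀ + Q = [34 6; 6 38]
S = H·P̄·Hᵀ + R = [340 -424; -424 554]
K = P̄·Hᵀ·S⁻¹ = [-982/1073 -585/1073; 584/1073 691/1073]
x' − x̄ = [-8212/1073, -8154/1073] = K·y
y = (KᵀK)⁻¹·Kᵀ·(x' − x̄) = [31, -38]
z = y + H·x̄ = [31, -38] + [-28, 39] = [3, 1]

z = [3, 1]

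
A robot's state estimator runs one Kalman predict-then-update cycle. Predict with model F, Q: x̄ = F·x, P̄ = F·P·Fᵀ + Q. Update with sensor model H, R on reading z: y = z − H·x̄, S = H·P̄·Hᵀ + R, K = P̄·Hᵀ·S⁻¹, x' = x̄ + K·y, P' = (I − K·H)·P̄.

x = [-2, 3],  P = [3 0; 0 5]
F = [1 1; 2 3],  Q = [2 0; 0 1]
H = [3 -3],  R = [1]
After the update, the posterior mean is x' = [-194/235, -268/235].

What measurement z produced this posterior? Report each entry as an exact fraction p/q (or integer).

x̄ = F·x = [1, 5]
P̄ = F·P·Fᵀ + Q = [10 21; 21 58]
S = H·P̄·Hᵀ + R = [235]
K = P̄·Hᵀ·S⁻¹ = [-33/235; -111/235]
x' − x̄ = [-429/235, -1443/235] = K·y
y = (KᵀK)⁻¹·Kᵀ·(x' − x̄) = [13]
z = y + H·x̄ = [13] + [-12] = [1]

z = [1]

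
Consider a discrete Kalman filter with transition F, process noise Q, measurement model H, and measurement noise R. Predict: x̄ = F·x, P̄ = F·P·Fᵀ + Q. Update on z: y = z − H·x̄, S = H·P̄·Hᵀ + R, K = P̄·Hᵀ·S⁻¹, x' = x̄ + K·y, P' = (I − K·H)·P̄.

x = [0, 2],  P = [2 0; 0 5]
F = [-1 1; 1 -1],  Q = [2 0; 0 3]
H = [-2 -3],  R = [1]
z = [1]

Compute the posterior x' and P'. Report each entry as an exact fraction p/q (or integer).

x' = [83/43, -70/43]
P' = [378/43 -253/43; -253/43 174/43]

x̄ = F·x = [2, -2]
P̄ = F·P·Fᵀ + Q = [9 -7; -7 10]
y = z − H·x̄ = [-1]
S = H·P̄·Hᵀ + R = [43]
K = P̄·Hᵀ·S⁻¹ = [3/43; -16/43]
x' = x̄ + K·y = [83/43, -70/43]
P' = (I − K·H)·P̄ = [378/43 -253/43; -253/43 174/43]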